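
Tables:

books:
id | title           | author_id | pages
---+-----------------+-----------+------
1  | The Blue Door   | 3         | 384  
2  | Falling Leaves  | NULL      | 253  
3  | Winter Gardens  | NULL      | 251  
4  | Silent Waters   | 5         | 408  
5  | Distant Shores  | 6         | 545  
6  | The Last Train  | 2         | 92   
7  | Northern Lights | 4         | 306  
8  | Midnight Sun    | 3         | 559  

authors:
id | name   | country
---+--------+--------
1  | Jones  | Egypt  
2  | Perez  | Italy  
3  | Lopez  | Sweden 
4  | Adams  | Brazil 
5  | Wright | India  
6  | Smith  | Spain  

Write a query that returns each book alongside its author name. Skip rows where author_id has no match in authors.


INNER JOIN keeps only books rows whose author_id matches an id in authors. Walk through each book:
  - book 1 (The Blue Door): author_id=3 -> matches Lopez
  - book 2 (Falling Leaves): author_id=NULL, no match -> dropped
  - book 3 (Winter Gardens): author_id=NULL, no match -> dropped
  - book 4 (Silent Waters): author_id=5 -> matches Wright
  - book 5 (Distant Shores): author_id=6 -> matches Smith
  - book 6 (The Last Train): author_id=2 -> matches Perez
  - book 7 (Northern Lights): author_id=4 -> matches Adams
  - book 8 (Midnight Sun): author_id=3 -> matches Lopez
So 2 of 8 rows are dropped.

SQL:
SELECT a.title, b.name AS author
FROM books a
INNER JOIN authors b ON a.author_id = b.id

Result:
title           | author
----------------+-------
The Blue Door   | Lopez 
Silent Waters   | Wright
Distant Shores  | Smith 
The Last Train  | Perez 
Northern Lights | Adams 
Midnight Sun    | Lopez 


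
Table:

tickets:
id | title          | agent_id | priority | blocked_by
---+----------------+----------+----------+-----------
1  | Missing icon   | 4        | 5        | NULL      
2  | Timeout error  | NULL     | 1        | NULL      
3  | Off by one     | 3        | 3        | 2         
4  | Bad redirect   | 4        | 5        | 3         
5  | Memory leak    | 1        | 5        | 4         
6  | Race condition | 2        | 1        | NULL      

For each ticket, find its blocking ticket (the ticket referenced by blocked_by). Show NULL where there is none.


This is a self-join: tickets is joined to a second copy of itself, matching each row's blocked_by to another row's id. Use LEFT JOIN so rows with blocked_by=NULL are kept.
  - ticket 1 (Missing icon): blocked_by=NULL -> NULL
  - ticket 2 (Timeout error): blocked_by=NULL -> NULL
  - ticket 3 (Off by one): blocked_by=2 -> Timeout error
  - ticket 4 (Bad redirect): blocked_by=3 -> Off by one
  - ticket 5 (Memory leak): blocked_by=4 -> Bad redirect
  - ticket 6 (Race condition): blocked_by=NULL -> NULL

SQL:
SELECT a.title AS item, b.title AS blocked_by
FROM tickets a
LEFT JOIN tickets b ON a.blocked_by = b.id

Result:
item           | blocked_by   
---------------+--------------
Missing icon   | NULL         
Timeout error  | NULL         
Off by one     | Timeout error
Bad redirect   | Off by one   
Memory leak    | Bad redirect 
Race condition | NULL         


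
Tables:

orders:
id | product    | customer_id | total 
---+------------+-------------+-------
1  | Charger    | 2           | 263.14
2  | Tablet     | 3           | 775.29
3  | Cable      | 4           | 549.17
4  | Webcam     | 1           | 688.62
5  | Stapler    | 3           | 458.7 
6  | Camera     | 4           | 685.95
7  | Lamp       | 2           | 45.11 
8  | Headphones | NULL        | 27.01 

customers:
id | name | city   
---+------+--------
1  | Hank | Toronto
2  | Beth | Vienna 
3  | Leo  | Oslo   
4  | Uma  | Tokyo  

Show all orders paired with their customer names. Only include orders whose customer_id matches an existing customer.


INNER JOIN keeps only orders rows whose customer_id matches an id in customers. Walk through each order:
  - order 1 (Charger): customer_id=2 -> matches Beth
  - order 2 (Tablet): customer_id=3 -> matches Leo
  - order 3 (Cable): customer_id=4 -> matches Uma
  - order 4 (Webcam): customer_id=1 -> matches Hank
  - order 5 (Stapler): customer_id=3 -> matches Leo
  - order 6 (Camera): customer_id=4 -> matches Uma
  - order 7 (Lamp): customer_id=2 -> matches Beth
  - order 8 (Headphones): customer_id=NULL, no match -> dropped
So 1 of 8 rows is dropped.

SQL:
SELECT a.product, b.name AS customer
FROM orders a
INNER JOIN customers b ON a.customer_id = b.id

Result:
product | customer
--------+---------
Charger | Beth    
Tablet  | Leo     
Cable   | Uma     
Webcam  | Hank    
Stapler | Leo     
Camera  | Uma     
Lamp    | Beth    


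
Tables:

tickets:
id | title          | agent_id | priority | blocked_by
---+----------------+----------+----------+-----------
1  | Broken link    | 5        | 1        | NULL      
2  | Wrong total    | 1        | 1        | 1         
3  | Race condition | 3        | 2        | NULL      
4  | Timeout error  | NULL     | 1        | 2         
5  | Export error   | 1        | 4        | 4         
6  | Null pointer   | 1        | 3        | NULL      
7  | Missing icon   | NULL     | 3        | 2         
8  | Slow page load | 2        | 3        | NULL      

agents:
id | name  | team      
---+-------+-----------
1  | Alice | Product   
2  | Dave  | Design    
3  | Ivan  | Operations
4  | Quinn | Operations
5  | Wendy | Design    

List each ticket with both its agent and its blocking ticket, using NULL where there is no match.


Two LEFT JOINs from the same base table tickets: one to agents via agent_id, one to tickets itself via blocked_by. Both are LEFT so every ticket is preserved.
Match against agents:
  - ticket 1 (Broken link): agent_id=5 -> matches Wendy
  - ticket 2 (Wrong total): agent_id=1 -> matches Alice
  - ticket 3 (Race condition): agent_id=3 -> matches Ivan
  - ticket 4 (Timeout error): agent_id=NULL, no match -> kept with NULL
  - ticket 5 (Export error): agent_id=1 -> matches Alice
  - ticket 6 (Null pointer): agent_id=1 -> matches Alice
  - ticket 7 (Missing icon): agent_id=NULL, no match -> kept with NULL
  - ticket 8 (Slow page load): agent_id=2 -> matches Dave
Match against tickets (self):
  - ticket 1 (Broken link): blocked_by=NULL -> NULL
  - ticket 2 (Wrong total): blocked_by=1 -> Broken link
  - ticket 3 (Race condition): blocked_by=NULL -> NULL
  - ticket 4 (Timeout error): blocked_by=2 -> Wrong total
  - ticket 5 (Export error): blocked_by=4 -> Timeout error
  - ticket 6 (Null pointer): blocked_by=NULL -> NULL
  - ticket 7 (Missing icon): blocked_by=2 -> Wrong total
  - ticket 8 (Slow page load): blocked_by=NULL -> NULL

SQL:
SELECT a.title, b.name AS agent, c.title AS blocked_by
FROM tickets a
LEFT JOIN agents b ON a.agent_id = b.id
LEFT JOIN tickets c ON a.blocked_by = c.id

Result:
title          | agent | blocked_by   
---------------+-------+--------------
Broken link    | Wendy | NULL         
Wrong total    | Alice | Broken link  
Race condition | Ivan  | NULL         
Timeout error  | NULL  | Wrong total  
Export error   | Alice | Timeout error
Null pointer   | Alice | NULL         
Missing icon   | NULL  | Wrong total  
Slow page load | Dave  | NULL         


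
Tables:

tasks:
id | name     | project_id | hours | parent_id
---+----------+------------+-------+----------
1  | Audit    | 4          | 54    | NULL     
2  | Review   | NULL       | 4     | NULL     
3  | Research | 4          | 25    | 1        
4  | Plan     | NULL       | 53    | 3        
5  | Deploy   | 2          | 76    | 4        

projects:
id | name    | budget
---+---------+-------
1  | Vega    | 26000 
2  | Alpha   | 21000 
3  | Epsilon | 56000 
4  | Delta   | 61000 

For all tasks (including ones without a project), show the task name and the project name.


LEFT JOIN keeps every row from tasks (the left table); where project_id has no match in projects, the project columns become NULL. Walk through each task:
  - task 1 (Audit): project_id=4 -> matches Delta
  - task 2 (Review): project_id=NULL, no match -> kept with NULL
  - task 3 (Research): project_id=4 -> matches Delta
  - task 4 (Plan): project_id=NULL, no match -> kept with NULL
  - task 5 (Deploy): project_id=2 -> matches Alpha
All 5 rows appear; 2 have NULL project.

SQL:
SELECT a.name, b.name AS project
FROM tasks a
LEFT JOIN projects b ON a.project_id = b.id

Result:
name     | project
---------+--------
Audit    | Delta  
Review   | NULL   
Research | Delta  
Plan     | NULL   
Deploy   | Alpha  


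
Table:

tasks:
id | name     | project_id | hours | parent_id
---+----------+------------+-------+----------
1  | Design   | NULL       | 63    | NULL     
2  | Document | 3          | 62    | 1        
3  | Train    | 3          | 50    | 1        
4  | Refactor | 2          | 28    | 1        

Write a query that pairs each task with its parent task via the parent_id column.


This is a self-join: tasks is joined to a second copy of itself, matching each row's parent_id to another row's id. Use LEFT JOIN so rows with parent_id=NULL are kept.
  - task 1 (Design): parent_id=NULL -> NULL
  - task 2 (Document): parent_id=1 -> Design
  - task 3 (Train): parent_id=1 -> Design
  - task 4 (Refactor): parent_id=1 -> Design

SQL:
SELECT a.name AS item, b.name AS parent
FROM tasks a
LEFT JOIN tasks b ON a.parent_id = b.id

Result:
item     | parent
---------+-------
Design   | NULL  
Document | Design
Train    | Design
Refactor | Design


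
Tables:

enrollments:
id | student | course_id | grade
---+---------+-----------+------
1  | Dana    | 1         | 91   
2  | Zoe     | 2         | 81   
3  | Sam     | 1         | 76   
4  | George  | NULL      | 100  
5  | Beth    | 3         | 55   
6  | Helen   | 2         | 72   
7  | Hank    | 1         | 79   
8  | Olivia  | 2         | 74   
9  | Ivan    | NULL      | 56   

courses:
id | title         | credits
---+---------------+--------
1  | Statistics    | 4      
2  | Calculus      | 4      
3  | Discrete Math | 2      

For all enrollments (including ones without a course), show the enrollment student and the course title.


LEFT JOIN keeps every row from enrollments (the left table); where course_id has no match in courses, the course columns become NULL. Walk through each enrollment:
  - enrollment 1 (Dana): course_id=1 -> matches Statistics
  - enrollment 2 (Zoe): course_id=2 -> matches Calculus
  - enrollment 3 (Sam): course_id=1 -> matches Statistics
  - enrollment 4 (George): course_id=NULL, no match -> kept with NULL
  - enrollment 5 (Beth): course_id=3 -> matches Discrete Math
  - enrollment 6 (Helen): course_id=2 -> matches Calculus
  - enrollment 7 (Hank): course_id=1 -> matches Statistics
  - enrollment 8 (Olivia): course_id=2 -> matches Calculus
  - enrollment 9 (Ivan): course_id=NULL, no match -> kept with NULL
All 9 rows appear; 2 have NULL course.

SQL:
SELECT a.student, b.title AS course
FROM enrollments a
LEFT JOIN courses b ON a.course_id = b.id

Result:
student | course       
--------+--------------
Dana    | Statistics   
Zoe     | Calculus     
Sam     | Statistics   
George  | NULL         
Beth    | Discrete Math
Helen   | Calculus     
Hank    | Statistics   
Olivia  | Calculus     
Ivan    | NULL         


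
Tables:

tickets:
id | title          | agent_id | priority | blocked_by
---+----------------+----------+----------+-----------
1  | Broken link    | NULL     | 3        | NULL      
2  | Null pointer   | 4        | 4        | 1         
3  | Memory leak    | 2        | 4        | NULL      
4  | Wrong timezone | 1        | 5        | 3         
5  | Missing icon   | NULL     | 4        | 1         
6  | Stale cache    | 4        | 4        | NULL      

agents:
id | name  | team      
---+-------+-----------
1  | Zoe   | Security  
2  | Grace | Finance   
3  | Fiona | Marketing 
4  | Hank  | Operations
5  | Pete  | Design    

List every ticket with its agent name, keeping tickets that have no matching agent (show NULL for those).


LEFT JOIN keeps every row from tickets (the left table); where agent_id has no match in agents, the agent columns become NULL. Walk through each ticket:
  - ticket 1 (Broken link): agent_id=NULL, no match -> kept with NULL
  - ticket 2 (Null pointer): agent_id=4 -> matches Hank
  - ticket 3 (Memory leak): agent_id=2 -> matches Grace
  - ticket 4 (Wrong timezone): agent_id=1 -> matches Zoe
  - ticket 5 (Missing icon): agent_id=NULL, no match -> kept with NULL
  - ticket 6 (Stale cache): agent_id=4 -> matches Hank
All 6 rows appear; 2 have NULL agent.

SQL:
SELECT a.title, b.name AS agent
FROM tickets a
LEFT JOIN agents b ON a.agent_id = b.id

Result:
title          | agent
---------------+------
Broken link    | NULL 
Null pointer   | Hank 
Memory leak    | Grace
Wrong timezone | Zoe  
Missing icon   | NULL 
Stale cache    | Hank 


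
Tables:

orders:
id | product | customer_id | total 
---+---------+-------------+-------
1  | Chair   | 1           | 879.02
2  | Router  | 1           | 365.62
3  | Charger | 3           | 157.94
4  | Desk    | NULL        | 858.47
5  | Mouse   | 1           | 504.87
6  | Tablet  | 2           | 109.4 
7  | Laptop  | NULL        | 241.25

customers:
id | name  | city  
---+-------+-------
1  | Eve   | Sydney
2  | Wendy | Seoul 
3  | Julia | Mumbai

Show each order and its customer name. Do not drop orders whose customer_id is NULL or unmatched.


LEFT JOIN keeps every row from orders (the left table); where customer_id has no match in customers, the customer columns become NULL. Walk through each order:
  - order 1 (Chair): customer_id=1 -> matches Eve
  - order 2 (Router): customer_id=1 -> matches Eve
  - order 3 (Charger): customer_id=3 -> matches Julia
  - order 4 (Desk): customer_id=NULL, no match -> kept with NULL
  - order 5 (Mouse): customer_id=1 -> matches Eve
  - order 6 (Tablet): customer_id=2 -> matches Wendy
  - order 7 (Laptop): customer_id=NULL, no match -> kept with NULL
All 7 rows appear; 2 have NULL customer.

SQL:
SELECT a.product, b.name AS customer
FROM orders a
LEFT JOIN customers b ON a.customer_id = b.id

Result:
product | customer
--------+---------
Chair   | Eve     
Router  | Eve     
Charger | Julia   
Desk    | NULL    
Mouse   | Eve     
Tablet  | Wendy   
Laptop  | NULL    


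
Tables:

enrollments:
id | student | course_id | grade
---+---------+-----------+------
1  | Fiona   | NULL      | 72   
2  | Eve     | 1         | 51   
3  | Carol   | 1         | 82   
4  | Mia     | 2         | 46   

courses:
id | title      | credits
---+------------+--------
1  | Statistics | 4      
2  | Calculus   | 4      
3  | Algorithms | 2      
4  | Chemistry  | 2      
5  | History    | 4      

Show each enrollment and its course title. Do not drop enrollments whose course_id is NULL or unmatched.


LEFT JOIN keeps every row from enrollments (the left table); where course_id has no match in courses, the course columns become NULL. Walk through each enrollment:
  - enrollment 1 (Fiona): course_id=NULL, no match -> kept with NULL
  - enrollment 2 (Eve): course_id=1 -> matches Statistics
  - enrollment 3 (Carol): course_id=1 -> matches Statistics
  - enrollment 4 (Mia): course_id=2 -> matches Calculus
All 4 rows appear; 1 has NULL course.

SQL:
SELECT a.student, b.title AS course
FROM enrollments a
LEFT JOIN courses b ON a.course_id = b.id

Result:
student | course    
--------+-----------
Fiona   | NULL      
Eve     | Statistics
Carol   | Statistics
Mia     | Calculus  


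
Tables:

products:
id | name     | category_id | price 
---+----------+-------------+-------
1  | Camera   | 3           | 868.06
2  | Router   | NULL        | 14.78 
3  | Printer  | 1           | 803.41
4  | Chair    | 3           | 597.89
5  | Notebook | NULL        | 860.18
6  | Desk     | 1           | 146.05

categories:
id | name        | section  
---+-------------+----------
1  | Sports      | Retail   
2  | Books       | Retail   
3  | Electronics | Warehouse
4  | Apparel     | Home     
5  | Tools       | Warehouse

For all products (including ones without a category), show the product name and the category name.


LEFT JOIN keeps every row from products (the left table); where category_id has no match in categories, the category columns become NULL. Walk through each product:
  - product 1 (Camera): category_id=3 -> matches Electronics
  - product 2 (Router): category_id=NULL, no match -> kept with NULL
  - product 3 (Printer): category_id=1 -> matches Sports
  - product 4 (Chair): category_id=3 -> matches Electronics
  - product 5 (Notebook): category_id=NULL, no match -> kept with NULL
  - product 6 (Desk): category_id=1 -> matches Sports
All 6 rows appear; 2 have NULL category.

SQL:
SELECT a.name, b.name AS category
FROM products a
LEFT JOIN categories b ON a.category_id = b.id

Result:
name     | category   
---------+------------
Camera   | Electronics
Router   | NULL       
Printer  | Sports     
Chair    | Electronics
Notebook | NULL       
Desk     | Sports     


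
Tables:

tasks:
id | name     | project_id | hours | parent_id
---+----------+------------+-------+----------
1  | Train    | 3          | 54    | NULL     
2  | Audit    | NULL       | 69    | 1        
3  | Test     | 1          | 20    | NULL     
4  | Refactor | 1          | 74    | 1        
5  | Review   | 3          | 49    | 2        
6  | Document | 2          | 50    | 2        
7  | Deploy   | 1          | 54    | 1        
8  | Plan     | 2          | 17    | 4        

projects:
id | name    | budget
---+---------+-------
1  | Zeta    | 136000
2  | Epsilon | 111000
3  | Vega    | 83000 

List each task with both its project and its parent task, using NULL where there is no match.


Two LEFT JOINs from the same base table tasks: one to projects via project_id, one to tasks itself via parent_id. Both are LEFT so every task is preserved.
Match against projects:
  - task 1 (Train): project_id=3 -> matches Vega
  - task 2 (Audit): project_id=NULL, no match -> kept with NULL
  - task 3 (Test): project_id=1 -> matches Zeta
  - task 4 (Refactor): project_id=1 -> matches Zeta
  - task 5 (Review): project_id=3 -> matches Vega
  - task 6 (Document): project_id=2 -> matches Epsilon
  - task 7 (Deploy): project_id=1 -> matches Zeta
  - task 8 (Plan): project_id=2 -> matches Epsilon
Match against tasks (self):
  - task 1 (Train): parent_id=NULL -> NULL
  - task 2 (Audit): parent_id=1 -> Train
  - task 3 (Test): parent_id=NULL -> NULL
  - task 4 (Refactor): parent_id=1 -> Train
  - task 5 (Review): parent_id=2 -> Audit
  - task 6 (Document): parent_id=2 -> Audit
  - task 7 (Deploy): parent_id=1 -> Train
  - task 8 (Plan): parent_id=4 -> Refactor

SQL:
SELECT a.name, b.name AS project, c.name AS parent
FROM tasks a
LEFT JOIN projects b ON a.project_id = b.id
LEFT JOIN tasks c ON a.parent_id = c.id

Result:
name     | project | parent  
---------+---------+---------
Train    | Vega    | NULL    
Audit    | NULL    | Train   
Test     | Zeta    | NULL    
Refactor | Zeta    | Train   
Review   | Vega    | Audit   
Document | Epsilon | Audit   
Deploy   | Zeta    | Train   
Plan     | Epsilon | Refactor


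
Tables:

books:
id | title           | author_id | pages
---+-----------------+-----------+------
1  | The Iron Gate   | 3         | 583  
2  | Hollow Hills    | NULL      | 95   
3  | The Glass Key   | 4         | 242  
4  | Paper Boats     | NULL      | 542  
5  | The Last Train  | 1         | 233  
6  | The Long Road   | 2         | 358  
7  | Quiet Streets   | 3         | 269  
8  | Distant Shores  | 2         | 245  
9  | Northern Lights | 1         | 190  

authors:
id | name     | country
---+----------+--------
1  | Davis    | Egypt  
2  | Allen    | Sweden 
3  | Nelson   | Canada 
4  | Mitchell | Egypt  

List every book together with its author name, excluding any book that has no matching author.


INNER JOIN keeps only books rows whose author_id matches an id in authors. Walk through each book:
  - book 1 (The Iron Gate): author_id=3 -> matches Nelson
  - book 2 (Hollow Hills): author_id=NULL, no match -> dropped
  - book 3 (The Glass Key): author_id=4 -> matches Mitchell
  - book 4 (Paper Boats): author_id=NULL, no match -> dropped
  - book 5 (The Last Train): author_id=1 -> matches Davis
  - book 6 (The Long Road): author_id=2 -> matches Allen
  - book 7 (Quiet Streets): author_id=3 -> matches Nelson
  - book 8 (Distant Shores): author_id=2 -> matches Allen
  - book 9 (Northern Lights): author_id=1 -> matches Davis
So 2 of 9 rows are dropped.

SQL:
SELECT a.title, b.name AS author
FROM books a
INNER JOIN authors b ON a.author_id = b.id

Result:
title           | author  
----------------+---------
The Iron Gate   | Nelson  
The Glass Key   | Mitchell
The Last Train  | Davis   
The Long Road   | Allen   
Quiet Streets   | Nelson  
Distant Shores  | Allen   
Northern Lights | Davis   


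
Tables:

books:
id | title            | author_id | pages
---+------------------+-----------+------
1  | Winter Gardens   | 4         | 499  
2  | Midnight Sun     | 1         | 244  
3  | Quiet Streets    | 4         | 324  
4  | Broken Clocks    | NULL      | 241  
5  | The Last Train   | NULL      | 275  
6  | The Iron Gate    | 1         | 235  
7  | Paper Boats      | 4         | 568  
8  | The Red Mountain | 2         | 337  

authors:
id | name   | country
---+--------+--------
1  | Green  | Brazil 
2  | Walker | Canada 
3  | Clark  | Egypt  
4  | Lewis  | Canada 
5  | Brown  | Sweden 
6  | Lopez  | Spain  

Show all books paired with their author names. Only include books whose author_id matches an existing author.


INNER JOIN keeps only books rows whose author_id matches an id in authors. Walk through each book:
  - book 1 (Winter Gardens): author_id=4 -> matches Lewis
  - book 2 (Midnight Sun): author_id=1 -> matches Green
  - book 3 (Quiet Streets): author_id=4 -> matches Lewis
  - book 4 (Broken Clocks): author_id=NULL, no match -> dropped
  - book 5 (The Last Train): author_id=NULL, no match -> dropped
  - book 6 (The Iron Gate): author_id=1 -> matches Green
  - book 7 (Paper Boats): author_id=4 -> matches Lewis
  - book 8 (The Red Mountain): author_id=2 -> matches Walker
So 2 of 8 rows are dropped.

SQL:
SELECT a.title, b.name AS author
FROM books a
INNER JOIN authors b ON a.author_id = b.id

Result:
title            | author
-----------------+-------
Winter Gardens   | Lewis 
Midnight Sun     | Green 
Quiet Streets    | Lewis 
The Iron Gate    | Green 
Paper Boats      | Lewis 
The Red Mountain | Walker


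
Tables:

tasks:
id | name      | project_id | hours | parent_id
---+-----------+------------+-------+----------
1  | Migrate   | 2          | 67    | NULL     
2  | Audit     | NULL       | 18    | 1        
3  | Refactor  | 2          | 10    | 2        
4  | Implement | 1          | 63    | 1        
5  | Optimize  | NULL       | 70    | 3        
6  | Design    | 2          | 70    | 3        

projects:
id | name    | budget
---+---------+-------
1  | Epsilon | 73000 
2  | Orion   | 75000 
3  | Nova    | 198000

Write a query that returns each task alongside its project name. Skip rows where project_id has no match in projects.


INNER JOIN keeps only tasks rows whose project_id matches an id in projects. Walk through each task:
  - task 1 (Migrate): project_id=2 -> matches Orion
  - task 2 (Audit): project_id=NULL, no match -> dropped
  - task 3 (Refactor): project_id=2 -> matches Orion
  - task 4 (Implement): project_id=1 -> matches Epsilon
  - task 5 (Optimize): project_id=NULL, no match -> dropped
  - task 6 (Design): project_id=2 -> matches Orion
So 2 of 6 rows are dropped.

SQL:
SELECT a.name, b.name AS project
FROM tasks a
INNER JOIN projects b ON a.project_id = b.id

Result:
name      | project
----------+--------
Migrate   | Orion  
Refactor  | Orion  
Implement | Epsilon
Design    | Orion  


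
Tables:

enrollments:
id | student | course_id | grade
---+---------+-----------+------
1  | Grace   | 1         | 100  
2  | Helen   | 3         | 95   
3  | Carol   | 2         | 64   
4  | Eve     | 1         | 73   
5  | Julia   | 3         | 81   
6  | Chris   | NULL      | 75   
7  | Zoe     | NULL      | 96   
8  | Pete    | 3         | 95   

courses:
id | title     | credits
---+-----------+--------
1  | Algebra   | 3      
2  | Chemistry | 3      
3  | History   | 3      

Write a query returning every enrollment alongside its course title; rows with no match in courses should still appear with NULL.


LEFT JOIN keeps every row from enrollments (the left table); where course_id has no match in courses, the course columns become NULL. Walk through each enrollment:
  - enrollment 1 (Grace): course_id=1 -> matches Algebra
  - enrollment 2 (Helen): course_id=3 -> matches History
  - enrollment 3 (Carol): course_id=2 -> matches Chemistry
  - enrollment 4 (Eve): course_id=1 -> matches Algebra
  - enrollment 5 (Julia): course_id=3 -> matches History
  - enrollment 6 (Chris): course_id=NULL, no match -> kept with NULL
  - enrollment 7 (Zoe): course_id=NULL, no match -> kept with NULL
  - enrollment 8 (Pete): course_id=3 -> matches History
All 8 rows appear; 2 have NULL course.

SQL:
SELECT a.student, b.title AS course
FROM enrollments a
LEFT JOIN courses b ON a.course_id = b.id

Result:
student | course   
--------+----------
Grace   | Algebra  
Helen   | History  
Carol   | Chemistry
Eve     | Algebra  
Julia   | History  
Chris   | NULL     
Zoe     | NULL     
Pete    | History  


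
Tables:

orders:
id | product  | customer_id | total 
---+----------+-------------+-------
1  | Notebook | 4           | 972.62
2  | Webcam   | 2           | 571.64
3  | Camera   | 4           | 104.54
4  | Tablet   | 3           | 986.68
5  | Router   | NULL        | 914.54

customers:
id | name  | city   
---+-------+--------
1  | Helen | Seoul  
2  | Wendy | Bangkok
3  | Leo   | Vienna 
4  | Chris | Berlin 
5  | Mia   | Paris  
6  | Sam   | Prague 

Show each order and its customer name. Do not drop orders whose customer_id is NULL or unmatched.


LEFT JOIN keeps every row from orders (the left table); where customer_id has no match in customers, the customer columns become NULL. Walk through each order:
  - order 1 (Notebook): customer_id=4 -> matches Chris
  - order 2 (Webcam): customer_id=2 -> matches Wendy
  - order 3 (Camera): customer_id=4 -> matches Chris
  - order 4 (Tablet): customer_id=3 -> matches Leo
  - order 5 (Router): customer_id=NULL, no match -> kept with NULL
All 5 rows appear; 1 has NULL customer.

SQL:
SELECT a.product, b.name AS customer
FROM orders a
LEFT JOIN customers b ON a.customer_id = b.id

Result:
product  | customer
---------+---------
Notebook | Chris   
Webcam   | Wendy   
Camera   | Chris   
Tablet   | Leo     
Router   | NULL    


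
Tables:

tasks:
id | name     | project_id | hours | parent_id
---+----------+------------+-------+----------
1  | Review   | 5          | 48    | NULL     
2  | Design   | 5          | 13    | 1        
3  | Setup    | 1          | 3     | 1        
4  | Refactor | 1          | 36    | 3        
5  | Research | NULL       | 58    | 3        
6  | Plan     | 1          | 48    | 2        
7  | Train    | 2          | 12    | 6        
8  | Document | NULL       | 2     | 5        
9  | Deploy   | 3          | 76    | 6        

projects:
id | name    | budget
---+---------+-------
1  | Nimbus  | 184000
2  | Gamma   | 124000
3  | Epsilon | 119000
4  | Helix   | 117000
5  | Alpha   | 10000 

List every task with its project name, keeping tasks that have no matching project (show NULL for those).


LEFT JOIN keeps every row from tasks (the left table); where project_id has no match in projects, the project columns become NULL. Walk through each task:
  - task 1 (Review): project_id=5 -> matches Alpha
  - task 2 (Design): project_id=5 -> matches Alpha
  - task 3 (Setup): project_id=1 -> matches Nimbus
  - task 4 (Refactor): project_id=1 -> matches Nimbus
  - task 5 (Research): project_id=NULL, no match -> kept with NULL
  - task 6 (Plan): project_id=1 -> matches Nimbus
  - task 7 (Train): project_id=2 -> matches Gamma
  - task 8 (Document): project_id=NULL, no match -> kept with NULL
  - task 9 (Deploy): project_id=3 -> matches Epsilon
All 9 rows appear; 2 have NULL project.

SQL:
SELECT a.name, b.name AS project
FROM tasks a
LEFT JOIN projects b ON a.project_id = b.id

Result:
name     | project
---------+--------
Review   | Alpha  
Design   | Alpha  
Setup    | Nimbus 
Refactor | Nimbus 
Research | NULL   
Plan     | Nimbus 
Train    | Gamma  
Document | NULL   
Deploy   | Epsilon


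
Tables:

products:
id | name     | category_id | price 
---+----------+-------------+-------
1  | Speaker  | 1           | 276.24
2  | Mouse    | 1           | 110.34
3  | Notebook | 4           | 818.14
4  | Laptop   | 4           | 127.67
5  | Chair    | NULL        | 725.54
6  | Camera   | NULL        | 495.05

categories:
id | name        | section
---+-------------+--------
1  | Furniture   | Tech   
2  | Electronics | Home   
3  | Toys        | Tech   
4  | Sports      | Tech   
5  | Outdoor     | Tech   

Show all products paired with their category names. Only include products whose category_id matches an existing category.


INNER JOIN keeps only products rows whose category_id matches an id in categories. Walk through each product:
  - product 1 (Speaker): category_id=1 -> matches Furniture
  - product 2 (Mouse): category_id=1 -> matches Furniture
  - product 3 (Notebook): category_id=4 -> matches Sports
  - product 4 (Laptop): category_id=4 -> matches Sports
  - product 5 (Chair): category_id=NULL, no match -> dropped
  - product 6 (Camera): category_id=NULL, no match -> dropped
So 2 of 6 rows are dropped.

SQL:
SELECT a.name, b.name AS category
FROM products a
INNER JOIN categories b ON a.category_id = b.id

Result:
name     | category 
---------+----------
Speaker  | Furniture
Mouse    | Furniture
Notebook | Sports   
Laptop   | Sports   


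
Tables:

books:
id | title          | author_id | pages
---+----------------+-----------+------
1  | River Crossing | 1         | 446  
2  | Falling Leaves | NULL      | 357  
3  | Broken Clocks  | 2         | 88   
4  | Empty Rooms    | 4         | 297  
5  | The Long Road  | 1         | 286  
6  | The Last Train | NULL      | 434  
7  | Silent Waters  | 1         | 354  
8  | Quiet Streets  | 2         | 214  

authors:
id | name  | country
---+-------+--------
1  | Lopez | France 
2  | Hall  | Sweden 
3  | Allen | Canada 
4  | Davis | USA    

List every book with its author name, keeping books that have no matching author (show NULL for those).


LEFT JOIN keeps every row from books (the left table); where author_id has no match in authors, the author columns become NULL. Walk through each book:
  - book 1 (River Crossing): author_id=1 -> matches Lopez
  - book 2 (Falling Leaves): author_id=NULL, no match -> kept with NULL
  - book 3 (Broken Clocks): author_id=2 -> matches Hall
  - book 4 (Empty Rooms): author_id=4 -> matches Davis
  - book 5 (The Long Road): author_id=1 -> matches Lopez
  - book 6 (The Last Train): author_id=NULL, no match -> kept with NULL
  - book 7 (Silent Waters): author_id=1 -> matches Lopez
  - book 8 (Quiet Streets): author_id=2 -> matches Hall
All 8 rows appear; 2 have NULL author.

SQL:
SELECT a.title, b.name AS author
FROM books a
LEFT JOIN authors b ON a.author_id = b.id

Result:
title          | author
---------------+-------
River Crossing | Lopez 
Falling Leaves | NULL  
Broken Clocks  | Hall  
Empty Rooms    | Davis 
The Long Road  | Lopez 
The Last Train | NULL  
Silent Waters  | Lopez 
Quiet Streets  | Hall  


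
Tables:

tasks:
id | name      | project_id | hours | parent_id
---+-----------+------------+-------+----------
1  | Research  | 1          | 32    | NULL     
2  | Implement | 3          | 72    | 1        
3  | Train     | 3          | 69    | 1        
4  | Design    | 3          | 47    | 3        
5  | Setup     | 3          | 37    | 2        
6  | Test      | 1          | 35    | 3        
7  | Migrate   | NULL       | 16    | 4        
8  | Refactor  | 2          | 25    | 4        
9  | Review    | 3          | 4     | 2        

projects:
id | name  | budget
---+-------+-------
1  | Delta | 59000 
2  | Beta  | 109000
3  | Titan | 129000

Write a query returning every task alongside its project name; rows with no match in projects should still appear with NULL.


LEFT JOIN keeps every row from tasks (the left table); where project_id has no match in projects, the project columns become NULL. Walk through each task:
  - task 1 (Research): project_id=1 -> matches Delta
  - task 2 (Implement): project_id=3 -> matches Titan
  - task 3 (Train): project_id=3 -> matches Titan
  - task 4 (Design): project_id=3 -> matches Titan
  - task 5 (Setup): project_id=3 -> matches Titan
  - task 6 (Test): project_id=1 -> matches Delta
  - task 7 (Migrate): project_id=NULL, no match -> kept with NULL
  - task 8 (Refactor): project_id=2 -> matches Beta
  - task 9 (Review): project_id=3 -> matches Titan
All 9 rows appear; 1 has NULL project.

SQL:
SELECT a.name, b.name AS project
FROM tasks a
LEFT JOIN projects b ON a.project_id = b.id

Result:
name      | project
----------+--------
Research  | Delta  
Implement | Titan  
Train     | Titan  
Design    | Titan  
Setup     | Titan  
Test      | Delta  
Migrate   | NULL   
Refactor  | Beta   
Review    | Titan  


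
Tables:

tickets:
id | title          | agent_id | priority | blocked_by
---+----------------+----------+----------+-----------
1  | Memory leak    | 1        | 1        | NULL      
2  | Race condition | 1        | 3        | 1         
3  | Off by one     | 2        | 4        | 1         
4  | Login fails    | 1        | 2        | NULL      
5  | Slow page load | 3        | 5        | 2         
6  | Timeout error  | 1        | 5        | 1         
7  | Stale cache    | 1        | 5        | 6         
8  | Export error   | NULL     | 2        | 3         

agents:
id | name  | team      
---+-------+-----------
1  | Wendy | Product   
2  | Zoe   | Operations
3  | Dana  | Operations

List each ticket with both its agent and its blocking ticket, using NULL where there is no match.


Two LEFT JOINs from the same base table tickets: one to agents via agent_id, one to tickets itself via blocked_by. Both are LEFT so every ticket is preserved.
Match against agents:
  - ticket 1 (Memory leak): agent_id=1 -> matches Wendy
  - ticket 2 (Race condition): agent_id=1 -> matches Wendy
  - ticket 3 (Off by one): agent_id=2 -> matches Zoe
  - ticket 4 (Login fails): agent_id=1 -> matches Wendy
  - ticket 5 (Slow page load): agent_id=3 -> matches Dana
  - ticket 6 (Timeout error): agent_id=1 -> matches Wendy
  - ticket 7 (Stale cache): agent_id=1 -> matches Wendy
  - ticket 8 (Export error): agent_id=NULL, no match -> kept with NULL
Match against tickets (self):
  - ticket 1 (Memory leak): blocked_by=NULL -> NULL
  - ticket 2 (Race condition): blocked_by=1 -> Memory leak
  - ticket 3 (Off by one): blocked_by=1 -> Memory leak
  - ticket 4 (Login fails): blocked_by=NULL -> NULL
  - ticket 5 (Slow page load): blocked_by=2 -> Race condition
  - ticket 6 (Timeout error): blocked_by=1 -> Memory leak
  - ticket 7 (Stale cache): blocked_by=6 -> Timeout error
  - ticket 8 (Export error): blocked_by=3 -> Off by one

SQL:
SELECT a.title, b.name AS agent, c.title AS blocked_by
FROM tickets a
LEFT JOIN agents b ON a.agent_id = b.id
LEFT JOIN tickets c ON a.blocked_by = c.id

Result:
title          | agent | blocked_by    
---------------+-------+---------------
Memory leak    | Wendy | NULL          
Race condition | Wendy | Memory leak   
Off by one     | Zoe   | Memory leak   
Login fails    | Wendy | NULL          
Slow page load | Dana  | Race condition
Timeout error  | Wendy | Memory leak   
Stale cache    | Wendy | Timeout error 
Export error   | NULL  | Off by one    


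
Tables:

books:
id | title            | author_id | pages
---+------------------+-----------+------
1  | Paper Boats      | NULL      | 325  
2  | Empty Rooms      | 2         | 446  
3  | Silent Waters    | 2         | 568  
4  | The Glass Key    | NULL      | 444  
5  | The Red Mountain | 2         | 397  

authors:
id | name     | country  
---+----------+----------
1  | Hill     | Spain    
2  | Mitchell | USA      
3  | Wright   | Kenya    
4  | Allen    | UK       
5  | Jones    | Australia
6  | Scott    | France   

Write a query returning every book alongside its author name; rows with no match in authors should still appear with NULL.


LEFT JOIN keeps every row from books (the left table); where author_id has no match in authors, the author columns become NULL. Walk through each book:
  - book 1 (Paper Boats): author_id=NULL, no match -> kept with NULL
  - book 2 (Empty Rooms): author_id=2 -> matches Mitchell
  - book 3 (Silent Waters): author_id=2 -> matches Mitchell
  - book 4 (The Glass Key): author_id=NULL, no match -> kept with NULL
  - book 5 (The Red Mountain): author_id=2 -> matches Mitchell
All 5 rows appear; 2 have NULL author.

SQL:
SELECT a.title, b.name AS author
FROM books a
LEFT JOIN authors b ON a.author_id = b.id

Result:
title            | author  
-----------------+---------
Paper Boats      | NULL    
Empty Rooms      | Mitchell
Silent Waters    | Mitchell
The Glass Key    | NULL    
The Red Mountain | Mitchell


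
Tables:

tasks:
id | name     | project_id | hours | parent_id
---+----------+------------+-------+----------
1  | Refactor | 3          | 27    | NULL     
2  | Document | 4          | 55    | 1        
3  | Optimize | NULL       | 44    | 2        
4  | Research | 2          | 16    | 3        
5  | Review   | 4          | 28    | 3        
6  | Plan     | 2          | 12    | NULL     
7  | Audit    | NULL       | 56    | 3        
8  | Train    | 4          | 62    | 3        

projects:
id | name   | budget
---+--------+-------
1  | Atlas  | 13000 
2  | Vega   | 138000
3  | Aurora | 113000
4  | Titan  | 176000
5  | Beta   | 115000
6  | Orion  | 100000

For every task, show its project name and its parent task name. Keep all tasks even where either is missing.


Two LEFT JOINs from the same base table tasks: one to projects via project_id, one to tasks itself via parent_id. Both are LEFT so every task is preserved.
Match against projects:
  - task 1 (Refactor): project_id=3 -> matches Aurora
  - task 2 (Document): project_id=4 -> matches Titan
  - task 3 (Optimize): project_id=NULL, no match -> kept with NULL
  - task 4 (Research): project_id=2 -> matches Vega
  - task 5 (Review): project_id=4 -> matches Titan
  - task 6 (Plan): project_id=2 -> matches Vega
  - task 7 (Audit): project_id=NULL, no match -> kept with NULL
  - task 8 (Train): project_id=4 -> matches Titan
Match against tasks (self):
  - task 1 (Refactor): parent_id=NULL -> NULL
  - task 2 (Document): parent_id=1 -> Refactor
  - task 3 (Optimize): parent_id=2 -> Document
  - task 4 (Research): parent_id=3 -> Optimize
  - task 5 (Review): parent_id=3 -> Optimize
  - task 6 (Plan): parent_id=NULL -> NULL
  - task 7 (Audit): parent_id=3 -> Optimize
  - task 8 (Train): parent_id=3 -> Optimize

SQL:
SELECT a.name, b.name AS project, c.name AS parent
FROM tasks a
LEFT JOIN projects b ON a.project_id = b.id
LEFT JOIN tasks c ON a.parent_id = c.id

Result:
name     | project | parent  
---------+---------+---------
Refactor | Aurora  | NULL    
Document | Titan   | Refactor
Optimize | NULL    | Document
Research | Vega    | Optimize
Review   | Titan   | Optimize
Plan     | Vega    | NULL    
Audit    | NULL    | Optimize
Train    | Titan   | Optimize


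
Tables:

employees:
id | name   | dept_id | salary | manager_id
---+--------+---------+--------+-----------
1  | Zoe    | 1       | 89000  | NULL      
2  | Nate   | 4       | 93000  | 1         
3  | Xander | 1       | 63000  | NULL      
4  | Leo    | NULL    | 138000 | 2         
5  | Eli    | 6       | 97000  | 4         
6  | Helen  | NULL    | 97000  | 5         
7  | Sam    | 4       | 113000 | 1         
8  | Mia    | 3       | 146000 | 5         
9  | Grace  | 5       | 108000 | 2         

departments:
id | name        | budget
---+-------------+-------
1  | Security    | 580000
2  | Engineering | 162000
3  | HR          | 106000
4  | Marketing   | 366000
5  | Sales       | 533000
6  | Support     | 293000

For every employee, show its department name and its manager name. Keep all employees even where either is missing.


Two LEFT JOINs from the same base table employees: one to departments via dept_id, one to employees itself via manager_id. Both are LEFT so every employee is preserved.
Match against departments:
  - employee 1 (Zoe): dept_id=1 -> matches Security
  - employee 2 (Nate): dept_id=4 -> matches Marketing
  - employee 3 (Xander): dept_id=1 -> matches Security
  - employee 4 (Leo): dept_id=NULL, no match -> kept with NULL
  - employee 5 (Eli): dept_id=6 -> matches Support
  - employee 6 (Helen): dept_id=NULL, no match -> kept with NULL
  - employee 7 (Sam): dept_id=4 -> matches Marketing
  - employee 8 (Mia): dept_id=3 -> matches HR
  - employee 9 (Grace): dept_id=5 -> matches Sales
Match against employees (self):
  - employee 1 (Zoe): manager_id=NULL -> NULL
  - employee 2 (Nate): manager_id=1 -> Zoe
  - employee 3 (Xander): manager_id=NULL -> NULL
  - employee 4 (Leo): manager_id=2 -> Nate
  - employee 5 (Eli): manager_id=4 -> Leo
  - employee 6 (Helen): manager_id=5 -> Eli
  - employee 7 (Sam): manager_id=1 -> Zoe
  - employee 8 (Mia): manager_id=5 -> Eli
  - employee 9 (Grace): manager_id=2 -> Nate

SQL:
SELECT a.name, b.name AS department, c.name AS manager
FROM employees a
LEFT JOIN departments b ON a.dept_id = b.id
LEFT JOIN employees c ON a.manager_id = c.id

Result:
name   | department | manager
-------+------------+--------
Zoe    | Security   | NULL   
Nate   | Marketing  | Zoe    
Xander | Security   | NULL   
Leo    | NULL       | Nate   
Eli    | Support    | Leo    
Helen  | NULL       | Eli    
Sam    | Marketing  | Zoe    
Mia    | HR         | Eli    
Grace  | Sales      | Nate   
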